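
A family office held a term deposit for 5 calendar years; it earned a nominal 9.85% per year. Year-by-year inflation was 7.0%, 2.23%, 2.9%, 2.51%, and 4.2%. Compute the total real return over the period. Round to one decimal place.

33.0%

Cumulative inflation factor: 1.070 × 1.0223 × 1.029 × 1.0251 × 1.042 ≈ 1.20230.
Nominal growth factor: 1.59956. Real growth factor = 1.59956 / 1.20230 ≈ 1.33042.
Total real return ≈ 33.0420%.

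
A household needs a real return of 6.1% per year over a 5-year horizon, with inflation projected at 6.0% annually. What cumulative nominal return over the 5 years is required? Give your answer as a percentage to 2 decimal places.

79.93%

Required annual nominal rate: (1+6.1%)(1+6.0%) − 1 = 12.466%.
Cumulative over 5 years: (1 + 0.12466)^5 − 1 ≈ 0.79931.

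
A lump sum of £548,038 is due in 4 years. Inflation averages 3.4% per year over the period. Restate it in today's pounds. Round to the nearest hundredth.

Price-level factor over 4 years: (1 + 3.4%)^4 ≈ 1.1430945523.
Purchasing power today: £548,038 divided by that factor.

£479,433.66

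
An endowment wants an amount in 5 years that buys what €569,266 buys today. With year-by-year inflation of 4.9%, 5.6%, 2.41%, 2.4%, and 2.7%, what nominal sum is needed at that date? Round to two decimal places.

€679,152.68

Cumulative price-level factor: 1.049 × 1.056 × 1.0241 × 1.024 × 1.027 ≈ 1.1930322201.
The nominal amount required is €569,266 scaled up by that factor.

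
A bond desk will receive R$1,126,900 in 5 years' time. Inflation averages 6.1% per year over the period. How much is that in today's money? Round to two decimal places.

Price-level factor over 5 years: (1 + 6.1%)^5 ≈ 1.3445498838.
Purchasing power today: R$1,126,900 divided by that factor.

R$838,124.35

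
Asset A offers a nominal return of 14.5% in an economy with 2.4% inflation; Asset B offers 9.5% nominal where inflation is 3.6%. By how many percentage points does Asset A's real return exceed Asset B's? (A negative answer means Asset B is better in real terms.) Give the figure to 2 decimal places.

6.12

Asset A real return: 1.145/1.024 − 1 = 11.816%.
Asset B real return: 1.095/1.036 − 1 = 5.695%.
Difference: 11.816 − 5.695 = 6.121 pp.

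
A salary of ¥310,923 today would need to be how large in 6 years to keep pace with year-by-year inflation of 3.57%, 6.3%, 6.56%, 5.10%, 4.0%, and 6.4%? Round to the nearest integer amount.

¥424,221

Cumulative price-level factor: 1.0357 × 1.063 × 1.0656 × 1.0510 × 1.040 × 1.064 ≈ 1.3643919107.
Multiplying ¥310,923 by the price-level factor gives the future nominal sum.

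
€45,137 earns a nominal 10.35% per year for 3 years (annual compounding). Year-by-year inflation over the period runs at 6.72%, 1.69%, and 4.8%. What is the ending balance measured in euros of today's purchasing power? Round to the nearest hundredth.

€53,329.11

Nominal value at maturity: €45,137 × (1 + 10.35%)^3 ≈ €60,652.64.
Price-level factor over 3 years: 1.0672 × 1.0169 × 1.048 ≈ 1.1373269926.
The maturity value deflated by that factor is the answer in today's purchasing power.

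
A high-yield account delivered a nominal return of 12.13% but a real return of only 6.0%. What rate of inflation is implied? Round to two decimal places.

From (1+r_nom) = (1+r_real)(1+π), we get 1+π = (1 + 12.13%)/(1 + 6.0%) = 1.1213/1.060 ≈ 1.05783.
So π ≈ 5.7830%.

5.78%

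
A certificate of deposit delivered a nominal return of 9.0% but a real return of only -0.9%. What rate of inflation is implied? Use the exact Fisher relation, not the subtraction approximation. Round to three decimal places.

9.990%

From (1+r_nom) = (1+r_real)(1+π), we get 1+π = (1 + 9.0%)/(1 − 0.9%) = 1.090/0.991 ≈ 1.09990.
So π ≈ 9.9899%.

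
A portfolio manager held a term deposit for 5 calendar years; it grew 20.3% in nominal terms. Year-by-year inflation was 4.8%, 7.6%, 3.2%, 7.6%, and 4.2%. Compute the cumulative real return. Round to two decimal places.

Cumulative inflation factor: 1.048 × 1.076 × 1.032 × 1.076 × 1.042 ≈ 1.30477.
Nominal growth factor: 1.20300. Real growth factor = 1.20300 / 1.30477 ≈ 0.92200.
Total real return ≈ -7.7997%.

-7.80%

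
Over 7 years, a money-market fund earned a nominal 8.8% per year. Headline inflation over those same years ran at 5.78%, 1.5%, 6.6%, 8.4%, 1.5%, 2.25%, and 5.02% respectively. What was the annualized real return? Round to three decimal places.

Cumulative inflation factor: 1.0578 × 1.015 × 1.066 × 1.084 × 1.015 × 1.0225 × 1.0502 ≈ 1.35225.
Nominal growth factor: 1.80469. Real growth factor = 1.80469 / 1.35225 ≈ 1.33458.
Annualized: 1.33458^(1/7) − 1 ≈ 0.04209.

4.209%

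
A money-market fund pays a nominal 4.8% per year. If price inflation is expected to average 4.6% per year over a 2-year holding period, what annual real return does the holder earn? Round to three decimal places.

0.191%

With constant rates the annual real return is the same each year: (1+4.8%)/(1+4.6%) − 1 = 0.00191.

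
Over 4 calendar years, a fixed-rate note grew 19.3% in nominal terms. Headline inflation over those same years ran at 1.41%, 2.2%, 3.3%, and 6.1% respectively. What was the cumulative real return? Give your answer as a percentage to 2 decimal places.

5.03%

Cumulative inflation factor: 1.0141 × 1.022 × 1.033 × 1.061 ≈ 1.13592.
Nominal growth factor: 1.19300. Real growth factor = 1.19300 / 1.13592 ≈ 1.05025.
Total real return ≈ 5.0251%.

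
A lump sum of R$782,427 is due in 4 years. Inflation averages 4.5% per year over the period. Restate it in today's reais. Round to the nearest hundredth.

Price-level factor over 4 years: (1 + 4.5%)^4 ≈ 1.1925186006.
Purchasing power today: R$782,427 divided by that factor.

R$656,113.04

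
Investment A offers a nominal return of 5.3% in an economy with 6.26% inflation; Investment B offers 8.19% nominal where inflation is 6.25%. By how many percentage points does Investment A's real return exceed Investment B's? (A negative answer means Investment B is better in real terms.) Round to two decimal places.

-2.73

Investment A real return: 1.053/1.0626 − 1 = -0.903%.
Investment B real return: 1.0819/1.0625 − 1 = 1.826%.
Difference: -0.903 − 1.826 = -2.729 pp.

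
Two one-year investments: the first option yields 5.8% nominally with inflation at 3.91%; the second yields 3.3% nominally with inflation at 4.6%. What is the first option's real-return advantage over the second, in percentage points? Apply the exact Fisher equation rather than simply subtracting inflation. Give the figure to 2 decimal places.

The first option real return: 1.058/1.0391 − 1 = 1.819%.
The second real return: 1.033/1.046 − 1 = -1.243%.
Difference: 1.819 − (-1.243) = 3.062 pp.

3.06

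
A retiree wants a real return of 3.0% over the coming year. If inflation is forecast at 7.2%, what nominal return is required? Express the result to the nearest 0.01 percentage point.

By the Fisher equation, 1 + r_nom = (1 + 3.0%)(1 + 7.2%) = 1.030 × 1.072 = 1.10416.
So r_nom = 10.416%.

10.42%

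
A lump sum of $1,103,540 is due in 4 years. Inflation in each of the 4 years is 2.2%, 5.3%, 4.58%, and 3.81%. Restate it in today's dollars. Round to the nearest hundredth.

$944,541.37

Price-level factor over 4 years: 1.022 × 1.053 × 1.0458 × 1.0381 ≈ 1.1683342155.
Purchasing power today: $1,103,540 divided by that factor.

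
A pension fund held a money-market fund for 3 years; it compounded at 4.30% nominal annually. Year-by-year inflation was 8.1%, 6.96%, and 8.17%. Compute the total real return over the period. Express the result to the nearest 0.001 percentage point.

Cumulative inflation factor: 1.081 × 1.0696 × 1.0817 ≈ 1.25070.
Nominal growth factor: 1.13463. Real growth factor = 1.13463 / 1.25070 ≈ 0.90719.
Total real return ≈ -9.2808%.

-9.281%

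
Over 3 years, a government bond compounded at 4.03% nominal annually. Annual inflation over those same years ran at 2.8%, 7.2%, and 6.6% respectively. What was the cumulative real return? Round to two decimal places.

-4.16%

Cumulative inflation factor: 1.028 × 1.072 × 1.066 ≈ 1.17475.
Nominal growth factor: 1.12584. Real growth factor = 1.12584 / 1.17475 ≈ 0.95836.
Total real return ≈ -4.1636%.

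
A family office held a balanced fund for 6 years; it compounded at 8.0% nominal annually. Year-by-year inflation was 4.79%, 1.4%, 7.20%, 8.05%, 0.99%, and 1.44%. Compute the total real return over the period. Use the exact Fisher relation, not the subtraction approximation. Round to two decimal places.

25.86%

Cumulative inflation factor: 1.0479 × 1.014 × 1.0720 × 1.0805 × 1.0099 × 1.0144 ≈ 1.26085.
Nominal growth factor: 1.58687. Real growth factor = 1.58687 / 1.26085 ≈ 1.25857.
Total real return ≈ 25.8571%.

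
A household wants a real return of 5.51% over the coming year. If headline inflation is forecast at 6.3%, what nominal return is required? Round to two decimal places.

By the Fisher equation, 1 + r_nom = (1 + 5.51%)(1 + 6.3%) = 1.0551 × 1.063 = 1.1215713.
So r_nom = 12.15713%.

12.16%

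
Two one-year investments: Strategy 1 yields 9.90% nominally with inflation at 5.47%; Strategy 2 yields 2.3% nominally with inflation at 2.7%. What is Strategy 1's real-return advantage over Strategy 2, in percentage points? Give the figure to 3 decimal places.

Strategy 1 real return: 1.0990/1.0547 − 1 = 4.2002%.
Strategy 2 real return: 1.023/1.027 − 1 = -0.3895%.
Difference: 4.2002 − (-0.3895) = 4.5897 pp.

4.590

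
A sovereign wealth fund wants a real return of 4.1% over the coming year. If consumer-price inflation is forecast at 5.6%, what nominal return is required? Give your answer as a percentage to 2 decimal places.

By the Fisher equation, 1 + r_nom = (1 + 4.1%)(1 + 5.6%) = 1.041 × 1.056 = 1.099296.
So r_nom = 9.9296%.

9.93%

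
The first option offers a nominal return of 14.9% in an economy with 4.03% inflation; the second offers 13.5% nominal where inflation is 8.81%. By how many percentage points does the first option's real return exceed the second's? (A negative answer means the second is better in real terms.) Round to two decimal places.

The first option real return: 1.149/1.0403 − 1 = 10.449%.
The second real return: 1.135/1.0881 − 1 = 4.310%.
Difference: 10.449 − 4.310 = 6.139 pp.

6.14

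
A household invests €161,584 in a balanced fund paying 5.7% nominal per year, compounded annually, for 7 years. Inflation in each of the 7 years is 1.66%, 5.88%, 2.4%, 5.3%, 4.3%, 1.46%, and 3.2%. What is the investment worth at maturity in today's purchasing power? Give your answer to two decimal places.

Nominal value at maturity: €161,584 × (1 + 5.7%)^7 ≈ €238,189.86.
Price-level factor over 7 years: 1.0166 × 1.0588 × 1.024 × 1.053 × 1.043 × 1.0146 × 1.032 ≈ 1.2675095189.
Dividing the nominal maturity value by the price-level factor gives the value in today's money.

€187,919.58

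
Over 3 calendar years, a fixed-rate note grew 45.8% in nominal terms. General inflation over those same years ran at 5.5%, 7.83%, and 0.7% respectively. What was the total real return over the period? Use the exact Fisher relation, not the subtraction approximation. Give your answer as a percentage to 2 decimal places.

Cumulative inflation factor: 1.055 × 1.0783 × 1.007 ≈ 1.14557.
Nominal growth factor: 1.45800. Real growth factor = 1.45800 / 1.14557 ≈ 1.27273.
Total real return ≈ 27.2729%.

27.27%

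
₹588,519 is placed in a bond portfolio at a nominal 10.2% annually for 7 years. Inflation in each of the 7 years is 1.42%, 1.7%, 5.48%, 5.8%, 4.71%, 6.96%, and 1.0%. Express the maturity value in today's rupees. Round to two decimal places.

Nominal value at maturity: ₹588,519 × (1 + 10.2%)^7 ≈ ₹1,161,533.26.
Price-level factor over 7 years: 1.0142 × 1.017 × 1.0548 × 1.058 × 1.0471 × 1.0696 × 1.010 ≈ 1.3020608342.
The maturity value deflated by that factor is the answer in today's purchasing power.

₹892,072.96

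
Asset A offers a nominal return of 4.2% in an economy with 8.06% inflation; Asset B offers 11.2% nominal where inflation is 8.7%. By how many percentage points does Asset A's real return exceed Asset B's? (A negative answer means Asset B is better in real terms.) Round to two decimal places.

-5.87

Asset A real return: 1.042/1.0806 − 1 = -3.572%.
Asset B real return: 1.112/1.087 − 1 = 2.300%.
Difference: -3.572 − 2.300 = -5.872 pp.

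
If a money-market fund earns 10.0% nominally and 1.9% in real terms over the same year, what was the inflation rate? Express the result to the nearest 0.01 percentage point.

7.95%

From (1+r_nom) = (1+r_real)(1+π), we get 1+π = (1 + 10.0%)/(1 + 1.9%) = 1.100/1.019 ≈ 1.07949.
So π ≈ 7.9490%.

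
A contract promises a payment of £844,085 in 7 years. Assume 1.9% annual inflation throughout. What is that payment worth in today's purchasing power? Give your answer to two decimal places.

Price-level factor over 7 years: (1 + 1.9%)^7 ≈ 1.1408256786.
Purchasing power today: £844,085 divided by that factor.

£739,889.55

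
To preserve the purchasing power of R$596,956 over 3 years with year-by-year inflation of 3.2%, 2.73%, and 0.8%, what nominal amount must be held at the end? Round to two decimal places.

R$637,940.01

Cumulative price-level factor: 1.032 × 1.0273 × 1.008 = 1.0686549888.
Multiplying R$596,956 by the price-level factor gives the future nominal sum.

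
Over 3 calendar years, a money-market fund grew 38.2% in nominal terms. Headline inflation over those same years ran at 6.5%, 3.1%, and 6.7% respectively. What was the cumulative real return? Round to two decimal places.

Cumulative inflation factor: 1.065 × 1.031 × 1.067 ≈ 1.17158.
Nominal growth factor: 1.38200. Real growth factor = 1.38200 / 1.17158 ≈ 1.17960.
Total real return ≈ 17.9602%.

17.96%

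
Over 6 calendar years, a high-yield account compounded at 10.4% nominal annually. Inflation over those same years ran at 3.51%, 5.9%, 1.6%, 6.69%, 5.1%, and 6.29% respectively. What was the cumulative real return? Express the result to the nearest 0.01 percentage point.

36.40%

Cumulative inflation factor: 1.0351 × 1.059 × 1.016 × 1.0669 × 1.051 × 1.0629 ≈ 1.32737.
Nominal growth factor: 1.81057. Real growth factor = 1.81057 / 1.32737 ≈ 1.36403.
Total real return ≈ 36.4029%.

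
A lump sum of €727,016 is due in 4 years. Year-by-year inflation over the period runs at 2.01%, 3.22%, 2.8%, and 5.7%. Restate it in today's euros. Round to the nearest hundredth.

Price-level factor over 4 years: 1.0201 × 1.0322 × 1.028 × 1.057 ≈ 1.1441282375.
Purchasing power today: €727,016 divided by that factor.

€635,432.27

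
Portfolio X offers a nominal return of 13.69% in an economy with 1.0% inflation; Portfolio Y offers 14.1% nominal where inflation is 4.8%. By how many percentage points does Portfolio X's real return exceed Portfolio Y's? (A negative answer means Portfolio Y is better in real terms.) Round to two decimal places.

3.69

Portfolio X real return: 1.1369/1.010 − 1 = 12.564%.
Portfolio Y real return: 1.141/1.048 − 1 = 8.874%.
Difference: 12.564 − 8.874 = 3.690 pp.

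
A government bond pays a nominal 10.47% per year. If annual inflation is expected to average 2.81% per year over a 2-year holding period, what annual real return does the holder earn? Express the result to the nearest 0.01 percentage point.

7.45%

With constant rates the annual real return is the same each year: (1+10.47%)/(1+2.81%) − 1 = 0.07451.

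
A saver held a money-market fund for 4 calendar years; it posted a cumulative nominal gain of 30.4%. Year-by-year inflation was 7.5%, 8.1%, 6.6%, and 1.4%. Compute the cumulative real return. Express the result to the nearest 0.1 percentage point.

Cumulative inflation factor: 1.075 × 1.081 × 1.066 × 1.014 ≈ 1.25611.
Nominal growth factor: 1.30400. Real growth factor = 1.30400 / 1.25611 ≈ 1.03812.
Total real return ≈ 3.8122%.

3.8%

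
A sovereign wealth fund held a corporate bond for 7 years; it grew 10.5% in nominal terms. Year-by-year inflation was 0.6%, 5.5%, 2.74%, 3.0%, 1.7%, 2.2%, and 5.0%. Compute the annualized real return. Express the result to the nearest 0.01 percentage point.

Cumulative inflation factor: 1.006 × 1.055 × 1.0274 × 1.030 × 1.017 × 1.022 × 1.050 ≈ 1.22571.
Nominal growth factor: 1.10500. Real growth factor = 1.10500 / 1.22571 ≈ 0.90152.
Annualized: 0.90152^(1/7) − 1 ≈ -0.01470.

-1.47%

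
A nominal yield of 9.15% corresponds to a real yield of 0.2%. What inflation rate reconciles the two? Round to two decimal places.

8.93%

From (1+r_nom) = (1+r_real)(1+π), we get 1+π = (1 + 9.15%)/(1 + 0.2%) = 1.0915/1.002 ≈ 1.08932.
So π ≈ 8.9321%.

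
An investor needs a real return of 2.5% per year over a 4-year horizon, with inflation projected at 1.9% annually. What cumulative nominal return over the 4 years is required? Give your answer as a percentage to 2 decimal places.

19.01%

Required annual nominal rate: (1+2.5%)(1+1.9%) − 1 = 4.4475%.
Cumulative over 4 years: (1 + 0.044475)^4 − 1 ≈ 0.19012.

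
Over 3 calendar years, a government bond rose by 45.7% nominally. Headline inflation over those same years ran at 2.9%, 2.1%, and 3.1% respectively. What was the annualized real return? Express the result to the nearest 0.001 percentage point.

10.388%

Cumulative inflation factor: 1.029 × 1.021 × 1.031 ≈ 1.08318.
Nominal growth factor: 1.45700. Real growth factor = 1.45700 / 1.08318 ≈ 1.34512.
Annualized: 1.34512^(1/3) − 1 ≈ 0.10388.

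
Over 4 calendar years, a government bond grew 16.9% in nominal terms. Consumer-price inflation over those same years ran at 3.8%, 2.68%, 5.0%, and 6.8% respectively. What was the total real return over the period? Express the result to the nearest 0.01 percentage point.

Cumulative inflation factor: 1.038 × 1.0268 × 1.050 × 1.068 ≈ 1.19521.
Nominal growth factor: 1.16900. Real growth factor = 1.16900 / 1.19521 ≈ 0.97807.
Total real return ≈ -2.1928%.

-2.19%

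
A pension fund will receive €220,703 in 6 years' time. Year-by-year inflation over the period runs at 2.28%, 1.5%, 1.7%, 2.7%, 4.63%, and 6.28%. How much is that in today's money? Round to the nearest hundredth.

Price-level factor over 6 years: 1.0228 × 1.015 × 1.017 × 1.027 × 1.0463 × 1.0628 ≈ 1.2057462758.
Purchasing power today: €220,703 divided by that factor.

€183,042.66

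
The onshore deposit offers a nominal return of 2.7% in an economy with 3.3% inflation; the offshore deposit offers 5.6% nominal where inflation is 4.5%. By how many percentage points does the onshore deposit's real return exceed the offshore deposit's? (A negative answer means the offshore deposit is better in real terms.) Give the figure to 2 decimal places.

The onshore deposit real return: 1.027/1.033 − 1 = -0.581%.
The offshore deposit real return: 1.056/1.045 − 1 = 1.053%.
Difference: -0.581 − 1.053 = -1.634 pp.

-1.63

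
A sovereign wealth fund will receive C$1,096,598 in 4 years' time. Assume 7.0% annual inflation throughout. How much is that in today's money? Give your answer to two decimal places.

Price-level factor over 4 years: (1 + 7.0%)^4 = 1.31079601.
Purchasing power today: C$1,096,598 divided by that factor.

C$836,589.36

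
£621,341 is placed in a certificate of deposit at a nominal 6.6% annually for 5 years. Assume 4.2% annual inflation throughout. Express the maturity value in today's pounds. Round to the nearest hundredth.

£696,269.61

Nominal value at maturity: £621,341 × (1 + 6.6%)^5 ≈ £855,295.20.
Price-level factor over 5 years: (1 + 4.2%)^5 ≈ 1.2283965692.
Dividing the nominal maturity value by the price-level factor gives the value in today's money.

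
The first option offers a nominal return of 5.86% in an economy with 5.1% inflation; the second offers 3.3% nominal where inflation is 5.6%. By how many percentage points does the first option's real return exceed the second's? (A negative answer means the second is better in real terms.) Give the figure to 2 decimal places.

The first option real return: 1.0586/1.051 − 1 = 0.723%.
The second real return: 1.033/1.056 − 1 = -2.178%.
Difference: 0.723 − (-2.178) = 2.901 pp.

2.90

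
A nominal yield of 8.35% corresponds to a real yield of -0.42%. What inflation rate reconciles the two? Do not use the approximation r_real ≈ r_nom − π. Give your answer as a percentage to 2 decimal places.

8.81%

From (1+r_nom) = (1+r_real)(1+π), we get 1+π = (1 + 8.35%)/(1 − 0.42%) = 1.0835/0.9958 ≈ 1.08807.
So π ≈ 8.8070%.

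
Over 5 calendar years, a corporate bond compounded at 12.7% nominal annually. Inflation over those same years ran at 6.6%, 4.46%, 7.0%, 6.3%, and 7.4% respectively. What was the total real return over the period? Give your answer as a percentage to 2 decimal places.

33.66%

Cumulative inflation factor: 1.066 × 1.0446 × 1.070 × 1.063 × 1.074 ≈ 1.36028.
Nominal growth factor: 1.81811. Real growth factor = 1.81811 / 1.36028 ≈ 1.33657.
Total real return ≈ 33.6568%.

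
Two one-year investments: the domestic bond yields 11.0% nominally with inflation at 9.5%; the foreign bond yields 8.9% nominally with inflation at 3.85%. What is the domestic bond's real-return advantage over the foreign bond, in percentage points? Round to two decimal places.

-3.49

The domestic bond real return: 1.110/1.095 − 1 = 1.370%.
The foreign bond real return: 1.089/1.0385 − 1 = 4.863%.
Difference: 1.370 − 4.863 = -3.493 pp.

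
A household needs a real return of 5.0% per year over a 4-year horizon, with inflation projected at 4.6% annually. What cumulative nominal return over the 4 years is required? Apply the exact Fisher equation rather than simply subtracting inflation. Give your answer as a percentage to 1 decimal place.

Required annual nominal rate: (1+5.0%)(1+4.6%) − 1 = 9.83%.
Cumulative over 4 years: (1 + 0.0983)^4 − 1 ≈ 0.45507.

45.5%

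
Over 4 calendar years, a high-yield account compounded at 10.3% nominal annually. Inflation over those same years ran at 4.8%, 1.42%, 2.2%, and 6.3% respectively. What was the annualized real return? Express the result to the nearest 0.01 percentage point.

6.40%

Cumulative inflation factor: 1.048 × 1.0142 × 1.022 × 1.063 ≈ 1.15470.
Nominal growth factor: 1.48014. Real growth factor = 1.48014 / 1.15470 ≈ 1.28184.
Annualized: 1.28184^(1/4) − 1 ≈ 0.06404.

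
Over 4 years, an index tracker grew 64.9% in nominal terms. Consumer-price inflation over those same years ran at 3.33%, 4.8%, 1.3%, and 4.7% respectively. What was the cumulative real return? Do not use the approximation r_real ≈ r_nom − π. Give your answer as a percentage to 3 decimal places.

43.574%

Cumulative inflation factor: 1.0333 × 1.048 × 1.013 × 1.047 ≈ 1.14853.
Nominal growth factor: 1.64900. Real growth factor = 1.64900 / 1.14853 ≈ 1.43574.
Total real return ≈ 43.5743%.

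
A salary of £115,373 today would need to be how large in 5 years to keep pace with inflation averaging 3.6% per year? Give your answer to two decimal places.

£137,690.18

Cumulative price-level factor: (1+3.6%)^5 ≈ 1.1934350185.
The nominal amount required is £115,373 scaled up by that factor.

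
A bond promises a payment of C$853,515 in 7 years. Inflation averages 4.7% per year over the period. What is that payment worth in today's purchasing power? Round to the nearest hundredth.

Price-level factor over 7 years: (1 + 4.7%)^7 ≈ 1.3791984860.
Purchasing power today: C$853,515 divided by that factor.

C$618,848.56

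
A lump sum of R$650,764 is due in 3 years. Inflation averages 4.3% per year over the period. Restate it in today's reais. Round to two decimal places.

Price-level factor over 3 years: (1 + 4.3%)^3 = 1.134626507.
Purchasing power today: R$650,764 divided by that factor.

R$573,549.09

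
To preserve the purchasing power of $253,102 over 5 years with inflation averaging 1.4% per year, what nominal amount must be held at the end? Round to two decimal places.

Cumulative price-level factor: (1+1.4%)^5 ≈ 1.0719876326.
Multiplying $253,102 by the price-level factor gives the future nominal sum.

$271,322.21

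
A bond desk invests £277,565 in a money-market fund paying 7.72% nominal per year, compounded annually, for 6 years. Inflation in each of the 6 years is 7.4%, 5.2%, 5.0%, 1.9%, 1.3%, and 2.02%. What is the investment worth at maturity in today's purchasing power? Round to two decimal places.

£347,107.90

Nominal value at maturity: £277,565 × (1 + 7.72%)^6 ≈ £433,653.41.
Price-level factor over 6 years: 1.074 × 1.052 × 1.050 × 1.019 × 1.013 × 1.0202 ≈ 1.2493331645.
The maturity value deflated by that factor is the answer in today's purchasing power.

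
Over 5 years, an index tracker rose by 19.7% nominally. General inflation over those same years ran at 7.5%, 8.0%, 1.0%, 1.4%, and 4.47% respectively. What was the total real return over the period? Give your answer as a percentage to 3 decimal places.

-3.637%

Cumulative inflation factor: 1.075 × 1.080 × 1.010 × 1.014 × 1.0447 ≈ 1.24218.
Nominal growth factor: 1.19700. Real growth factor = 1.19700 / 1.24218 ≈ 0.96363.
Total real return ≈ -3.6368%.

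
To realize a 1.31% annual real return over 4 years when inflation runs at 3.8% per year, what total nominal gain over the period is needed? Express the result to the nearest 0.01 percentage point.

22.29%

Required annual nominal rate: (1+1.31%)(1+3.8%) − 1 = 5.15978%.
Cumulative over 4 years: (1 + 0.0515978)^4 − 1 ≈ 0.22292.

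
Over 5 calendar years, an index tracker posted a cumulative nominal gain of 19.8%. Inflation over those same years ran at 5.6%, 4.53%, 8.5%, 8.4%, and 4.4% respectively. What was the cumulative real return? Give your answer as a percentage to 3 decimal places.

Cumulative inflation factor: 1.056 × 1.0453 × 1.085 × 1.084 × 1.044 ≈ 1.35539.
Nominal growth factor: 1.19800. Real growth factor = 1.19800 / 1.35539 ≈ 0.88388.
Total real return ≈ -11.6122%.

-11.612%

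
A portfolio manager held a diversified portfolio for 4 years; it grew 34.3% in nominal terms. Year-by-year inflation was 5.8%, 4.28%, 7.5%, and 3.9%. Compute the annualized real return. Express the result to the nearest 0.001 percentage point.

2.174%

Cumulative inflation factor: 1.058 × 1.0428 × 1.075 × 1.039 ≈ 1.23228.
Nominal growth factor: 1.34300. Real growth factor = 1.34300 / 1.23228 ≈ 1.08985.
Annualized: 1.08985^(1/4) − 1 ≈ 0.02174.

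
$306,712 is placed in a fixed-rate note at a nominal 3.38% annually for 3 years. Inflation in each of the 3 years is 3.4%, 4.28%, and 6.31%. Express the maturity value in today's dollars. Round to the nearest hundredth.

$295,627.39

Nominal value at maturity: $306,712 × (1 + 3.38%)^3 ≈ $338,875.64.
Price-level factor over 3 years: 1.034 × 1.0428 × 1.0631 ≈ 1.1462931031.
Dividing the nominal maturity value by the price-level factor gives the value in today's money.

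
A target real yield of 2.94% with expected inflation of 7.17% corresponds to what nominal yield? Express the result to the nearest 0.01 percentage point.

10.32%

By the Fisher equation, 1 + r_nom = (1 + 2.94%)(1 + 7.17%) = 1.0294 × 1.0717 = 1.10320798.
So r_nom = 10.320798%.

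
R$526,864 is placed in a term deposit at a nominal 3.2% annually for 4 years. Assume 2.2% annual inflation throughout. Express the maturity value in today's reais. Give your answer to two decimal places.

Nominal value at maturity: R$526,864 × (1 + 3.2%)^4 ≈ R$597,609.25.
Price-level factor over 4 years: (1 + 2.2%)^4 ≈ 1.0909468263.
Dividing the nominal maturity value by the price-level factor gives the value in today's money.

R$547,789.53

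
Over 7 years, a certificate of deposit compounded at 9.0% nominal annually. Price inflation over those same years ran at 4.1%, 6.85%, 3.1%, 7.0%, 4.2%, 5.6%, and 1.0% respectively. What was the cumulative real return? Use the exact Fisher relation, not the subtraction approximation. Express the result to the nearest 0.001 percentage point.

34.049%

Cumulative inflation factor: 1.041 × 1.0685 × 1.031 × 1.070 × 1.042 × 1.056 × 1.010 ≈ 1.36371.
Nominal growth factor: 1.82804. Real growth factor = 1.82804 / 1.36371 ≈ 1.34049.
Total real return ≈ 34.0494%.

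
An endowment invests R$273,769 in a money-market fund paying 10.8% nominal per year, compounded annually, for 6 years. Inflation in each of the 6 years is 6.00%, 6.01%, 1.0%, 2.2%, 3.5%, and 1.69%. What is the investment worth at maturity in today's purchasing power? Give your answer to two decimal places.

R$414,934.23

Nominal value at maturity: R$273,769 × (1 + 10.8%)^6 ≈ R$506,550.60.
Price-level factor over 6 years: 1.0600 × 1.0601 × 1.010 × 1.022 × 1.035 × 1.0169 ≈ 1.2207973180.
The maturity value deflated by that factor is the answer in today's purchasing power.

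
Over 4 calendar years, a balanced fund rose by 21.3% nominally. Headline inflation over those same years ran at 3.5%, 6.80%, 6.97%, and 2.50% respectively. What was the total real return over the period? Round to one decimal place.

0.1%

Cumulative inflation factor: 1.035 × 1.0680 × 1.0697 × 1.0250 ≈ 1.21199.
Nominal growth factor: 1.21300. Real growth factor = 1.21300 / 1.21199 ≈ 1.00084.
Total real return ≈ 0.0837%.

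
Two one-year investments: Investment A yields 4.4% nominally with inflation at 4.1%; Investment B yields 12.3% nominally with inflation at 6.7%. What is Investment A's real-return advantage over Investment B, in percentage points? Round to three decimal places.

-4.960

Investment A real return: 1.044/1.041 − 1 = 0.2882%.
Investment B real return: 1.123/1.067 − 1 = 5.2484%.
Difference: 0.2882 − 5.2484 = -4.9602 pp.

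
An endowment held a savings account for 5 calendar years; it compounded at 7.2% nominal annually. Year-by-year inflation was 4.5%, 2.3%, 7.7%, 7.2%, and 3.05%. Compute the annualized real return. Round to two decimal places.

Cumulative inflation factor: 1.045 × 1.023 × 1.077 × 1.072 × 1.0305 ≈ 1.27189.
Nominal growth factor: 1.41571. Real growth factor = 1.41571 / 1.27189 ≈ 1.11307.
Annualized: 1.11307^(1/5) − 1 ≈ 0.02166.

2.17%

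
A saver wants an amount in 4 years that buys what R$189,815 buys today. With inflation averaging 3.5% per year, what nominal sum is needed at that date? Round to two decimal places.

Cumulative price-level factor: (1+3.5%)^4 ≈ 1.1475230006.
Multiplying R$189,815 by the price-level factor gives the future nominal sum.

R$217,817.08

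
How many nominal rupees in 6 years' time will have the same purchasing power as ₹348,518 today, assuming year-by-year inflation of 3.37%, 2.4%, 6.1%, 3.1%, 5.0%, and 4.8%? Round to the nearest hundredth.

Cumulative price-level factor: 1.0337 × 1.024 × 1.061 × 1.031 × 1.050 × 1.048 ≈ 1.2741457320.
The nominal amount required is ₹348,518 scaled up by that factor.

₹444,062.72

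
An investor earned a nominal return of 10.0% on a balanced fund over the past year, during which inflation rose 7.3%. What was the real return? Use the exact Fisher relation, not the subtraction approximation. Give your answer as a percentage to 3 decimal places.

Real return via the Fisher equation: (1 + 10.0%)/(1 + 7.3%) − 1 = 1.100/1.073 − 1 ≈ 0.02516.

2.516%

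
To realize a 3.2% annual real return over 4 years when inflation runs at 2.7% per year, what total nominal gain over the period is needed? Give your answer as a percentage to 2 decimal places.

26.18%

Required annual nominal rate: (1+3.2%)(1+2.7%) − 1 = 5.9864%.
Cumulative over 4 years: (1 + 0.059864)^4 − 1 ≈ 0.26183.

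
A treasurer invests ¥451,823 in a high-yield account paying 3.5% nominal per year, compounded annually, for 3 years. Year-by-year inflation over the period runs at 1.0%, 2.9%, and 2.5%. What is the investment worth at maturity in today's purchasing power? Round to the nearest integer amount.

¥470,250

Nominal value at maturity: ¥451,823 × (1 + 3.5%)^3 ≈ ¥500,944.
Price-level factor over 3 years: 1.010 × 1.029 × 1.025 = 1.06527225.
Dividing the nominal maturity value by the price-level factor gives the value in today's money.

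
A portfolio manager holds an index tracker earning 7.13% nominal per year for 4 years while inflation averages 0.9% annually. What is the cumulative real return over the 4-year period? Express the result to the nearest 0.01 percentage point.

27.08%

The annual real rate is (1+7.13%)/(1+0.9%) − 1 = 6.1744%.
Compounded over 4 years: (1 + 0.061744)^4 − 1 ≈ 0.27081.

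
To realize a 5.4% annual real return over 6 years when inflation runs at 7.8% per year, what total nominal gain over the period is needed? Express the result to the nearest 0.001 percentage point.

115.157%

Required annual nominal rate: (1+5.4%)(1+7.8%) − 1 = 13.6212%.
Cumulative over 6 years: (1 + 0.136212)^6 − 1 ≈ 1.15157.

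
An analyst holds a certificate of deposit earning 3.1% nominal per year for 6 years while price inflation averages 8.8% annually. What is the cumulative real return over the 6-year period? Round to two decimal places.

-27.59%

The annual real rate is (1+3.1%)/(1+8.8%) − 1 = -5.2390%.
Compounded over 6 years: (1 + -0.052390)^6 − 1 ≈ -0.27593.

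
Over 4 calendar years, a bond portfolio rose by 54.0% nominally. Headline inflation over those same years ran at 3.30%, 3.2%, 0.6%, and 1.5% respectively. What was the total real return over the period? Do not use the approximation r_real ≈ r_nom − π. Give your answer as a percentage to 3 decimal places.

41.474%

Cumulative inflation factor: 1.0330 × 1.032 × 1.006 × 1.015 ≈ 1.08854.
Nominal growth factor: 1.54000. Real growth factor = 1.54000 / 1.08854 ≈ 1.41474.
Total real return ≈ 41.4740%.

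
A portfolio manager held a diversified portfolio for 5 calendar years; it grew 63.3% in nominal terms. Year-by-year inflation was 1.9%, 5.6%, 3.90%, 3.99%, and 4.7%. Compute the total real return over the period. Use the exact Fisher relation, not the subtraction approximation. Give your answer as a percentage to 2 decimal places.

Cumulative inflation factor: 1.019 × 1.056 × 1.0390 × 1.0399 × 1.047 ≈ 1.21728.
Nominal growth factor: 1.63300. Real growth factor = 1.63300 / 1.21728 ≈ 1.34151.
Total real return ≈ 34.1511%.

34.15%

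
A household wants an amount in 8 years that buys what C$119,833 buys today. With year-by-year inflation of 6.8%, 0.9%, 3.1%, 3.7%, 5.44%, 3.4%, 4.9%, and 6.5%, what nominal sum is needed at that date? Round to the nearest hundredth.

C$168,161.78

Cumulative price-level factor: 1.068 × 1.009 × 1.031 × 1.037 × 1.0544 × 1.034 × 1.049 × 1.065 ≈ 1.4033011224.
Multiplying C$119,833 by the price-level factor gives the future nominal sum.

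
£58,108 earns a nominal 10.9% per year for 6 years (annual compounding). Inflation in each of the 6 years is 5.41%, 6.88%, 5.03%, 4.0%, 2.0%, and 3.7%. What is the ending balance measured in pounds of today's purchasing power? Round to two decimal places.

£83,046.50

Nominal value at maturity: £58,108 × (1 + 10.9%)^6 ≈ £108,099.88.
Price-level factor over 6 years: 1.0541 × 1.0688 × 1.0503 × 1.040 × 1.020 × 1.037 ≈ 1.3016789789.
Dividing the nominal maturity value by the price-level factor gives the value in today's money.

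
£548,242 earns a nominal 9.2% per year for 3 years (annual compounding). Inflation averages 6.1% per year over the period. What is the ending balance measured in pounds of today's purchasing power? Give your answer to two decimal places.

Nominal value at maturity: £548,242 × (1 + 9.2%)^3 ≈ £713,904.66.
Price-level factor over 3 years: (1 + 6.1%)^3 = 1.194389981.
The maturity value deflated by that factor is the answer in today's purchasing power.

£597,714.88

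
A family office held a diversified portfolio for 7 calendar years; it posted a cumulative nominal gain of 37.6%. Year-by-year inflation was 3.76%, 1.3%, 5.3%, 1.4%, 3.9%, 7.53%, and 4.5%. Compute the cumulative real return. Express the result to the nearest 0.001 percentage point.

5.015%

Cumulative inflation factor: 1.0376 × 1.013 × 1.053 × 1.014 × 1.039 × 1.0753 × 1.045 ≈ 1.31029.
Nominal growth factor: 1.37600. Real growth factor = 1.37600 / 1.31029 ≈ 1.05015.
Total real return ≈ 5.0150%.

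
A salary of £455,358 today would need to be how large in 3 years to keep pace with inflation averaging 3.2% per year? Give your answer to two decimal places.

Cumulative price-level factor: (1+3.2%)^3 = 1.099104768.
Multiplying £455,358 by the price-level factor gives the future nominal sum.

£500,486.15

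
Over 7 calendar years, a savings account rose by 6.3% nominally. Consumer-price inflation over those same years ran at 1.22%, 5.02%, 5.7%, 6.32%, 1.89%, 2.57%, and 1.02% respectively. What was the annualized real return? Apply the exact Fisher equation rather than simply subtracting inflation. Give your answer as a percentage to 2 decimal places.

-2.41%

Cumulative inflation factor: 1.0122 × 1.0502 × 1.057 × 1.0632 × 1.0189 × 1.0257 × 1.0102 ≈ 1.26121.
Nominal growth factor: 1.06300. Real growth factor = 1.06300 / 1.26121 ≈ 0.84284.
Annualized: 0.84284^(1/7) − 1 ≈ -0.02413.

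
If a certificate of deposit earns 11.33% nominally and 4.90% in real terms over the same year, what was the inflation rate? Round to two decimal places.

From (1+r_nom) = (1+r_real)(1+π), we get 1+π = (1 + 11.33%)/(1 + 4.90%) = 1.1133/1.0490 ≈ 1.06130.
So π ≈ 6.1296%.

6.13%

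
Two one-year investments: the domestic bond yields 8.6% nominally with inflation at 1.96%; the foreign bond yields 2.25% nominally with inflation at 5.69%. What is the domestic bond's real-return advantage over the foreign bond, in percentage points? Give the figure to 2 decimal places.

The domestic bond real return: 1.086/1.0196 − 1 = 6.512%.
The foreign bond real return: 1.0225/1.0569 − 1 = -3.255%.
Difference: 6.512 − (-3.255) = 9.767 pp.

9.77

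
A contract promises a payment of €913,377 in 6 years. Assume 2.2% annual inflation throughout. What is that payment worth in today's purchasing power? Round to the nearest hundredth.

Price-level factor over 6 years: (1 + 2.2%)^6 ≈ 1.1394765049.
Purchasing power today: €913,377 divided by that factor.

€801,575.98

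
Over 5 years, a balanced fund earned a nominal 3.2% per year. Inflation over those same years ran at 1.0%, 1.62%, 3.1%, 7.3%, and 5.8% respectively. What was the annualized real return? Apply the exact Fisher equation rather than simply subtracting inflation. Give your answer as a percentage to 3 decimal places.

Cumulative inflation factor: 1.010 × 1.0162 × 1.031 × 1.073 × 1.058 ≈ 1.20128.
Nominal growth factor: 1.17057. Real growth factor = 1.17057 / 1.20128 ≈ 0.97444.
Annualized: 0.97444^(1/5) − 1 ≈ -0.00517.

-0.517%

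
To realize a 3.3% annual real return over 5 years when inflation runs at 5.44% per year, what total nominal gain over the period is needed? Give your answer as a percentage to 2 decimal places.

Required annual nominal rate: (1+3.3%)(1+5.44%) − 1 = 8.91952%.
Cumulative over 5 years: (1 + 0.0891952)^5 − 1 ≈ 0.53295.

53.30%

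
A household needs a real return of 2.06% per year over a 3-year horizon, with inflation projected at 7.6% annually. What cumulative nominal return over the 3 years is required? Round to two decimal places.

Required annual nominal rate: (1+2.06%)(1+7.6%) − 1 = 9.81656%.
Cumulative over 3 years: (1 + 0.0981656)^3 − 1 ≈ 0.32435.

32.44%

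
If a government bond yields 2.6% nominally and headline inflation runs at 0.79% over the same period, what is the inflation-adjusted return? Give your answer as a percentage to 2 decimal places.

Real return via the Fisher equation: (1 + 2.6%)/(1 + 0.79%) − 1 = 1.026/1.0079 − 1 ≈ 0.01796.

1.80%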